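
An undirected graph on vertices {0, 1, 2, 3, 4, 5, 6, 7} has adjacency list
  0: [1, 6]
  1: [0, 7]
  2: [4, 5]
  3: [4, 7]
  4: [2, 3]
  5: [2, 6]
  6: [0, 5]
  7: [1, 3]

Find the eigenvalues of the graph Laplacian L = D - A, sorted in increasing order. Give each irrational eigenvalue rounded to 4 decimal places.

With the vertex order [0, 1, 2, 3, 4, 5, 6, 7], the degrees are [2, 2, 2, 2, 2, 2, 2, 2], giving D = diag(2, 2, 2, 2, 2, 2, 2, 2) and L = D - A. L is symmetric positive semidefinite, so every eigenvalue is real and nonnegative. By the matrix-tree theorem the graph has (1/8) * product of the nonzero eigenvalues = 8 spanning trees. There is one zero in the spectrum, matching the 1 component.

[0, 0.5858, 0.5858, 2, 2, 3.4142, 3.4142, 4]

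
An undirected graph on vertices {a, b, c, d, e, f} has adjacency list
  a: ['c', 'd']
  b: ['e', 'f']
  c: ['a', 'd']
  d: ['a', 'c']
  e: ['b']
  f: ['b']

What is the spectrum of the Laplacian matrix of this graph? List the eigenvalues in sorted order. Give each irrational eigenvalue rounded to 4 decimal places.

Each diagonal entry of L is the vertex degree and each off-diagonal entry is -1 where an edge is present, 0 otherwise; in the order [a, b, c, d, e, f] the diagonal is [2, 2, 2, 2, 1, 1]. Since every row of L sums to 0, the all-ones vector is in the kernel and 0 is an eigenvalue. The 2 zero eigenvalues correspond to the 2 connected components. The eigenvalues sum to 10, which equals trace(L) = 2|E|.

[0, 0, 1, 3, 3, 3]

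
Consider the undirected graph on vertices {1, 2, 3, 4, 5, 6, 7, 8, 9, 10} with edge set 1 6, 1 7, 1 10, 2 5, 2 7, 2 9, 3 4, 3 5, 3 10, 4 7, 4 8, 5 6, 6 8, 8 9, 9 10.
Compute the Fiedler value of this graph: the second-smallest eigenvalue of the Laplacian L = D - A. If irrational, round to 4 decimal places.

With the vertex order [1, 2, 3, 4, 5, 6, 7, 8, 9, 10], the degrees are [3, 3, 3, 3, 3, 3, 3, 3, 3, 3], giving D = diag(3, 3, 3, 3, 3, 3, 3, 3, 3, 3) and L = D - A. The smallest Laplacian eigenvalue is always 0. The next one, lambda_2 = 2, measures how hard the graph is to disconnect: larger values mean better connectivity. By the matrix-tree theorem the graph has (1/10) * product of the nonzero eigenvalues = 2000 spanning trees. There is one zero in the spectrum, matching the 1 component.

2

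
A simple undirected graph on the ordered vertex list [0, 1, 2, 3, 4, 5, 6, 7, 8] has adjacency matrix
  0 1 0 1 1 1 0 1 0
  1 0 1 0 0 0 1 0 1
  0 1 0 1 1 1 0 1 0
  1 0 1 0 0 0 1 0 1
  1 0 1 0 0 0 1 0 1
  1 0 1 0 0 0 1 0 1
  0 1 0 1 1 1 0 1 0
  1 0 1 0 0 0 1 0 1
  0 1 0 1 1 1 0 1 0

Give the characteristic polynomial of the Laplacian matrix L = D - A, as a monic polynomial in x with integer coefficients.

Each diagonal entry of L is the vertex degree and each off-diagonal entry is -1 where an edge is present, 0 otherwise; in the order [0, 1, 2, 3, 4, 5, 6, 7, 8] the diagonal is [5, 4, 5, 4, 4, 4, 5, 4, 5]. The eigenvalues of L are [0, 4, 4, 4, 4, 5, 5, 5, 9]; the characteristic polynomial is the product of (x - lambda_i), which multiplies out to x^9 - 40x^8 + 690x^7 - 6720x^6 + 40485x^5 - 154704x^4 + 366560x^3 - 492800x^2 + 288000x. The coefficient of x^8 equals -trace(L) = -40, matching the sum of degrees. The largest eigenvalue, 9, is at most the vertex count 9.

x^9 - 40x^8 + 690x^7 - 6720x^6 + 40485x^5 - 154704x^4 + 366560x^3 - 492800x^2 + 288000x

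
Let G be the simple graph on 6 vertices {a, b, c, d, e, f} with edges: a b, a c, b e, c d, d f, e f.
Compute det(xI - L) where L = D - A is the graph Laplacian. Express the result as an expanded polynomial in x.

Each diagonal entry of L is the vertex degree and each off-diagonal entry is -1 where an edge is present, 0 otherwise; in the order [a, b, c, d, e, f] the diagonal is [2, 2, 2, 2, 2, 2]. L has integer entries, so p(x) = det(xI - L) has integer coefficients. Expanding the determinant yields x^6 - 12x^5 + 54x^4 - 112x^3 + 105x^2 - 36x. The constant term is 0 because L is singular (the all-ones vector lies in its kernel). By the matrix-tree theorem the graph has (1/6) * product of the nonzero eigenvalues = 6 spanning trees. The largest eigenvalue, 4, is at most the vertex count 6.

x^6 - 12x^5 + 54x^4 - 112x^3 + 105x^2 - 36x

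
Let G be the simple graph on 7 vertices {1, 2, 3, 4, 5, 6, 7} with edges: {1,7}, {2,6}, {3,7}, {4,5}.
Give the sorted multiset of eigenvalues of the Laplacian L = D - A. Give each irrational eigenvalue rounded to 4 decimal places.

[0, 0, 0, 1, 2, 2, 3]

Reading degrees in the order [1, 2, 3, 4, 5, 6, 7] gives [1, 1, 1, 1, 1, 1, 2]; set D = diag(1, 1, 1, 1, 1, 1, 2) and form L = D - A. L is symmetric positive semidefinite, so every eigenvalue is real and nonnegative. The 3 zero eigenvalues correspond to the 3 connected components. The largest eigenvalue, 3, is at most the vertex count 7. The eigenvalues sum to 8, which equals trace(L) = 2|E|.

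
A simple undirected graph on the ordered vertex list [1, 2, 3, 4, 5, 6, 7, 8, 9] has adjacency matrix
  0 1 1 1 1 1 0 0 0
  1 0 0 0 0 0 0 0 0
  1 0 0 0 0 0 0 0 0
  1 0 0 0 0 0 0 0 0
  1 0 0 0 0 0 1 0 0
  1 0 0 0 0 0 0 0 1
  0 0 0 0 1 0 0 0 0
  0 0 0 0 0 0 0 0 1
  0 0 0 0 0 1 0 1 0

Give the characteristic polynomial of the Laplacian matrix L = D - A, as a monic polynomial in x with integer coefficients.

x^9 - 16x^8 + 99x^7 - 312x^6 + 549x^5 - 552x^4 + 308x^3 - 86x^2 + 9x

Reading degrees in the order [1, 2, 3, 4, 5, 6, 7, 8, 9] gives [5, 1, 1, 1, 2, 2, 1, 1, 2]; set D = diag(5, 1, 1, 1, 2, 2, 1, 1, 2) and form L = D - A. L has integer entries, so p(x) = det(xI - L) has integer coefficients. Expanding the determinant yields x^9 - 16x^8 + 99x^7 - 312x^6 + 549x^5 - 552x^4 + 308x^3 - 86x^2 + 9x. The coefficient of x^8 equals -trace(L) = -16, matching the sum of degrees. The largest eigenvalue, 6.1036, is at most the vertex count 9.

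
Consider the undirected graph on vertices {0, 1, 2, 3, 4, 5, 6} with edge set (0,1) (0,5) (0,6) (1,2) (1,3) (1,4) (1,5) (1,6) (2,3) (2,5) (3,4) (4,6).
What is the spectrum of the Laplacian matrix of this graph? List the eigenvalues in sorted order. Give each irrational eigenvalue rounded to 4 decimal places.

[0, 2, 2, 4, 4, 5, 7]

With the vertex order [0, 1, 2, 3, 4, 5, 6], the degrees are [3, 6, 3, 3, 3, 3, 3], giving D = diag(3, 6, 3, 3, 3, 3, 3) and L = D - A. L is symmetric positive semidefinite, so every eigenvalue is real and nonnegative. The single zero eigenvalue shows the graph is connected. The eigenvalues sum to 24, which equals trace(L) = 2|E|. By the matrix-tree theorem the graph has (1/7) * product of the nonzero eigenvalues = 320 spanning trees.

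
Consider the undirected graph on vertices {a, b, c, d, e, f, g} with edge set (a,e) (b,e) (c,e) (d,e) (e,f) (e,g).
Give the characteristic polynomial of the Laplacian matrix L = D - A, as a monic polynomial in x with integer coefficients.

x^7 - 12x^6 + 45x^5 - 80x^4 + 75x^3 - 36x^2 + 7x

With the vertex order [a, b, c, d, e, f, g], the degrees are [1, 1, 1, 1, 6, 1, 1], giving D = diag(1, 1, 1, 1, 6, 1, 1) and L = D - A. Computing det(xI - L) by cofactor expansion (or equivalently via sum-over-permutations) gives x^7 - 12x^6 + 45x^5 - 80x^4 + 75x^3 - 36x^2 + 7x. The coefficient of x^6 equals -trace(L) = -12, matching the sum of degrees. There is one zero in the spectrum, matching the 1 component.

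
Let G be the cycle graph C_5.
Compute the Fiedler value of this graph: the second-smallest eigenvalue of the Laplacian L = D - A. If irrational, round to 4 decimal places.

1.3820

The graph has 5 vertices and degree multiset [2, 2, 2, 2, 2]; D is the diagonal matrix of degrees and L = D - A. Computing the eigenvalues of L and sorting gives [0, 1.3820, 1.3820, 3.6180, 3.6180]. The Fiedler value lambda_2 = 1.3820 is strictly positive, so the graph is connected. By the matrix-tree theorem the graph has (1/5) * product of the nonzero eigenvalues = 5 spanning trees.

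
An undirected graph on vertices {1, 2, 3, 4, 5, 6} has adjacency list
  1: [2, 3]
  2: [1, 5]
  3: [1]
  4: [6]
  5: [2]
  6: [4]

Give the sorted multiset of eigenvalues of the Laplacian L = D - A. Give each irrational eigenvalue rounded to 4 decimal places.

Reading degrees in the order [1, 2, 3, 4, 5, 6] gives [2, 2, 1, 1, 1, 1]; set D = diag(2, 2, 1, 1, 1, 1) and form L = D - A. The multiplicity of 0 as a Laplacian eigenvalue equals the number of connected components. The 2 zero eigenvalues correspond to the 2 connected components. The largest eigenvalue, 3.4142, is at most the vertex count 6. The eigenvalues sum to 8, which equals trace(L) = 2|E|.

[0, 0, 0.5858, 2, 2, 3.4142]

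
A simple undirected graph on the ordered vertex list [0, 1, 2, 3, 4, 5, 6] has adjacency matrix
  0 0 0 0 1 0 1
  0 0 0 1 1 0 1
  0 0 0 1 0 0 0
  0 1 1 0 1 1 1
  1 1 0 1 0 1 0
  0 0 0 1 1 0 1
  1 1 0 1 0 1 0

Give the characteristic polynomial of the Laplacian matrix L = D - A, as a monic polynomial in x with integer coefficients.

Each diagonal entry of L is the vertex degree and each off-diagonal entry is -1 where an edge is present, 0 otherwise; in the order [0, 1, 2, 3, 4, 5, 6] the diagonal is [2, 3, 1, 5, 4, 3, 4]. L has integer entries, so p(x) = det(xI - L) has integer coefficients. Expanding the determinant yields x^7 - 22x^6 + 191x^5 - 830x^4 + 1882x^3 - 2074x^2 + 840x. The constant term is 0 because L is singular (the all-ones vector lies in its kernel). By the matrix-tree theorem the graph has (1/7) * product of the nonzero eigenvalues = 120 spanning trees.

x^7 - 22x^6 + 191x^5 - 830x^4 + 1882x^3 - 2074x^2 + 840x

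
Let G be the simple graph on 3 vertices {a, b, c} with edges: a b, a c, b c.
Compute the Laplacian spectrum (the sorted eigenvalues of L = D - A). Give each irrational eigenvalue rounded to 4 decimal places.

Reading degrees in the order [a, b, c] gives [2, 2, 2]; set D = diag(2, 2, 2) and form L = D - A. The multiplicity of 0 as a Laplacian eigenvalue equals the number of connected components. There is one zero in the spectrum, matching the 1 component.

[0, 3, 3]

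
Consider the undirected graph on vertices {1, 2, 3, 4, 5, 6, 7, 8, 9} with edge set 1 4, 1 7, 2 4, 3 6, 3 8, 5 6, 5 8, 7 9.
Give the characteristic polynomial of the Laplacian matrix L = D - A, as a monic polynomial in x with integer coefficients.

Each diagonal entry of L is the vertex degree and each off-diagonal entry is -1 where an edge is present, 0 otherwise; in the order [1, 2, 3, 4, 5, 6, 7, 8, 9] the diagonal is [2, 1, 2, 2, 2, 2, 2, 2, 1]. Computing det(xI - L) by cofactor expansion (or equivalently via sum-over-permutations) gives x^9 - 16x^8 + 105x^7 - 364x^6 + 713x^5 - 776x^4 + 420x^3 - 80x^2. Since p(0) = det(-L) = 0, x divides p(x). The largest eigenvalue, 4, is at most the vertex count 9. There are 2 zeros in the spectrum, matching the 2 components.

x^9 - 16x^8 + 105x^7 - 364x^6 + 713x^5 - 776x^4 + 420x^3 - 80x^2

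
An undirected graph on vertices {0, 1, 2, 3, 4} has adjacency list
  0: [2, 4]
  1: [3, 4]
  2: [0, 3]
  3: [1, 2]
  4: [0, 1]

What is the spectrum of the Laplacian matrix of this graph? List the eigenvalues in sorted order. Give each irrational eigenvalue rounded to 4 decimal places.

With the vertex order [0, 1, 2, 3, 4], the degrees are [2, 2, 2, 2, 2], giving D = diag(2, 2, 2, 2, 2) and L = D - A. Diagonalising L (or applying a numerical eigensolver to the 5x5 matrix) gives the spectrum above. There is one zero in the spectrum, matching the 1 component.

[0, 1.3820, 1.3820, 3.6180, 3.6180]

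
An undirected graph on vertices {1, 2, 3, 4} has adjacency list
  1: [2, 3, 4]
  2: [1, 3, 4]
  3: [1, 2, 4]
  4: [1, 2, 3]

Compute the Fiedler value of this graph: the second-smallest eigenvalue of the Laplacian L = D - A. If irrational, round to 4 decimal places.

4

Each diagonal entry of L is the vertex degree and each off-diagonal entry is -1 where an edge is present, 0 otherwise; in the order [1, 2, 3, 4] the diagonal is [3, 3, 3, 3]. The sorted Laplacian eigenvalues are [0, 4, 4, 4]; the algebraic connectivity is the second entry, 4. The largest eigenvalue, 4, is at most the vertex count 4. There is one zero in the spectrum, matching the 1 component.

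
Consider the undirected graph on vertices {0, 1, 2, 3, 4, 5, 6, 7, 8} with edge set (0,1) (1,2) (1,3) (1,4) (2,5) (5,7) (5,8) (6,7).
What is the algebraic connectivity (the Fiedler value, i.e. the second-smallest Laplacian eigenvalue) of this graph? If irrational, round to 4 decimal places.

0.1884

Each diagonal entry of L is the vertex degree and each off-diagonal entry is -1 where an edge is present, 0 otherwise; in the order [0, 1, 2, 3, 4, 5, 6, 7, 8] the diagonal is [1, 4, 2, 1, 1, 3, 1, 2, 1]. The sorted Laplacian eigenvalues are [0, 0.1884, 0.6144, 1, 1, 1.5333, 2.3798, 4.1545, 5.1296]; the algebraic connectivity is the second entry, 0.1884. The largest eigenvalue, 5.1296, is at most the vertex count 9. There is one zero in the spectrum, matching the 1 component.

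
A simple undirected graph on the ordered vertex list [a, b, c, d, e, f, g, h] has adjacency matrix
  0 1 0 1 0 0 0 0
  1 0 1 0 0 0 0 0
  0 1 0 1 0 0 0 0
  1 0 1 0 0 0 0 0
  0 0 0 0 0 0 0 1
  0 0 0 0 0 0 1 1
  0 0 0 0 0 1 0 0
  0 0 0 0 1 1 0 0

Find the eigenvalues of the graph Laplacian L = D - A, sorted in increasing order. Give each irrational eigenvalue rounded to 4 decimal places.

[0, 0, 0.5858, 2, 2, 2, 3.4142, 4]

Each diagonal entry of L is the vertex degree and each off-diagonal entry is -1 where an edge is present, 0 otherwise; in the order [a, b, c, d, e, f, g, h] the diagonal is [2, 2, 2, 2, 1, 2, 1, 2]. Diagonalising L (or applying a numerical eigensolver to the 8x8 matrix) gives the spectrum above. The 2 zero eigenvalues correspond to the 2 connected components. The largest eigenvalue, 4, is at most the vertex count 8.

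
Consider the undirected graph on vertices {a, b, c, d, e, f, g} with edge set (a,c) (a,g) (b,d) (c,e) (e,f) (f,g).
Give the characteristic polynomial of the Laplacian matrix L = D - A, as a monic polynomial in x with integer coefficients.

x^7 - 12x^6 + 55x^5 - 120x^4 + 125x^3 - 50x^2

With the vertex order [a, b, c, d, e, f, g], the degrees are [2, 1, 2, 1, 2, 2, 2], giving D = diag(2, 1, 2, 1, 2, 2, 2) and L = D - A. Computing det(xI - L) by cofactor expansion (or equivalently via sum-over-permutations) gives x^7 - 12x^6 + 55x^5 - 120x^4 + 125x^3 - 50x^2. Since p(0) = det(-L) = 0, x divides p(x). There are 2 zeros in the spectrum, matching the 2 components.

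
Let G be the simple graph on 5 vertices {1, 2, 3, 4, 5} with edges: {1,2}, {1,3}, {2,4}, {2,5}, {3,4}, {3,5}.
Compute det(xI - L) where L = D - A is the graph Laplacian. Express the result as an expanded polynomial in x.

x^5 - 12x^4 + 51x^3 - 92x^2 + 60x

With the vertex order [1, 2, 3, 4, 5], the degrees are [2, 3, 3, 2, 2], giving D = diag(2, 3, 3, 2, 2) and L = D - A. L has integer entries, so p(x) = det(xI - L) has integer coefficients. Expanding the determinant yields x^5 - 12x^4 + 51x^3 - 92x^2 + 60x. The coefficient of x^4 equals -trace(L) = -12, matching the sum of degrees. By the matrix-tree theorem the graph has (1/5) * product of the nonzero eigenvalues = 12 spanning trees.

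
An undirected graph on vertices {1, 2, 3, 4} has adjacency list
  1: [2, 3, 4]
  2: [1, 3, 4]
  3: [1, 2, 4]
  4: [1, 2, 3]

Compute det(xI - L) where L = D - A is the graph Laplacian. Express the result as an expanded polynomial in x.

x^4 - 12x^3 + 48x^2 - 64x

With the vertex order [1, 2, 3, 4], the degrees are [3, 3, 3, 3], giving D = diag(3, 3, 3, 3) and L = D - A. Computing det(xI - L) by cofactor expansion (or equivalently via sum-over-permutations) gives x^4 - 12x^3 + 48x^2 - 64x. Since p(0) = det(-L) = 0, x divides p(x). By the matrix-tree theorem the graph has (1/4) * product of the nonzero eigenvalues = 16 spanning trees.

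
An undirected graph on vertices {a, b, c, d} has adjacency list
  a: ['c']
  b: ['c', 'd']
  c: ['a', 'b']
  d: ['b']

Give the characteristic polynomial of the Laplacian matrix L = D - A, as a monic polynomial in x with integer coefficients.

x^4 - 6x^3 + 10x^2 - 4x

Reading degrees in the order [a, b, c, d] gives [1, 2, 2, 1]; set D = diag(1, 2, 2, 1) and form L = D - A. Computing det(xI - L) by cofactor expansion (or equivalently via sum-over-permutations) gives x^4 - 6x^3 + 10x^2 - 4x. The constant term is 0 because L is singular (the all-ones vector lies in its kernel).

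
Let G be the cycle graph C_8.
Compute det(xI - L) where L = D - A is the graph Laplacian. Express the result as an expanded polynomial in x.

The graph has 8 vertices and degree multiset [2, 2, 2, 2, 2, 2, 2, 2]; D is the diagonal matrix of degrees and L = D - A. L has integer entries, so p(x) = det(xI - L) has integer coefficients. Expanding the determinant yields x^8 - 16x^7 + 104x^6 - 352x^5 + 660x^4 - 672x^3 + 336x^2 - 64x. The constant term is 0 because L is singular (the all-ones vector lies in its kernel). The eigenvalues sum to 16, which equals trace(L) = 2|E|.

x^8 - 16x^7 + 104x^6 - 352x^5 + 660x^4 - 672x^3 + 336x^2 - 64x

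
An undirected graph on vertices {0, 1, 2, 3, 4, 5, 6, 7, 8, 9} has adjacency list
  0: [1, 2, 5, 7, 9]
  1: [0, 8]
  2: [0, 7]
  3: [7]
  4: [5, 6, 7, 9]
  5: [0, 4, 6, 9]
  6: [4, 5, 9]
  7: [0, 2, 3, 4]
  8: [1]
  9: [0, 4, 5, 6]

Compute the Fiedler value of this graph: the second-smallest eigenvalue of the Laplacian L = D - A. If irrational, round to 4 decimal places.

Reading degrees in the order [0, 1, 2, 3, 4, 5, 6, 7, 8, 9] gives [5, 2, 2, 1, 4, 4, 3, 4, 1, 4]; set D = diag(5, 2, 2, 1, 4, 4, 3, 4, 1, 4) and form L = D - A. Computing the eigenvalues of L and sorting gives [0, 0.3963, 0.7586, 1.4818, 2.4488, 3.8962, 4.1326, 5, 5.1741, 6.7115]. The Fiedler value lambda_2 = 0.3963 is strictly positive, so the graph is connected.

0.3963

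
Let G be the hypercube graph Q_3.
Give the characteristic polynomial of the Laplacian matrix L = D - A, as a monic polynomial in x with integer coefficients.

The graph has 8 vertices and degree multiset [3, 3, 3, 3, 3, 3, 3, 3]; D is the diagonal matrix of degrees and L = D - A. The eigenvalues of L are [0, 2, 2, 2, 4, 4, 4, 6]; the characteristic polynomial is the product of (x - lambda_i), which multiplies out to x^8 - 24x^7 + 240x^6 - 1296x^5 + 4080x^4 - 7488x^3 + 7424x^2 - 3072x. The coefficient of x^7 equals -trace(L) = -24, matching the sum of degrees.

x^8 - 24x^7 + 240x^6 - 1296x^5 + 4080x^4 - 7488x^3 + 7424x^2 - 3072x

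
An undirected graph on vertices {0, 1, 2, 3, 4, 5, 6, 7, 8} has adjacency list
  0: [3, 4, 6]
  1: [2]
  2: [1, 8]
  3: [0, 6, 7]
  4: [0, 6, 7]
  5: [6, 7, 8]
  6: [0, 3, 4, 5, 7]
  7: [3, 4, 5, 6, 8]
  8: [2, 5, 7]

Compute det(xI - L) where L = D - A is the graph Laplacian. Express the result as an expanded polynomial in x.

x^9 - 28x^8 + 328x^7 - 2086x^6 + 7805x^5 - 17336x^4 + 21744x^3 - 13320x^2 + 2592x

Each diagonal entry of L is the vertex degree and each off-diagonal entry is -1 where an edge is present, 0 otherwise; in the order [0, 1, 2, 3, 4, 5, 6, 7, 8] the diagonal is [3, 1, 2, 3, 3, 3, 5, 5, 3]. L has integer entries, so p(x) = det(xI - L) has integer coefficients. Expanding the determinant yields x^9 - 28x^8 + 328x^7 - 2086x^6 + 7805x^5 - 17336x^4 + 21744x^3 - 13320x^2 + 2592x. Since p(0) = det(-L) = 0, x divides p(x). By the matrix-tree theorem the graph has (1/9) * product of the nonzero eigenvalues = 288 spanning trees.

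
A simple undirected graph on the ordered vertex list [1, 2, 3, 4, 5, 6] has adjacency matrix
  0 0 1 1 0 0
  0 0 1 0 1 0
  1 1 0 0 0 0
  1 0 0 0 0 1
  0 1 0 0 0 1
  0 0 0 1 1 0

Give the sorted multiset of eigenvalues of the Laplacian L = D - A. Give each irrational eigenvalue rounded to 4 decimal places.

Reading degrees in the order [1, 2, 3, 4, 5, 6] gives [2, 2, 2, 2, 2, 2]; set D = diag(2, 2, 2, 2, 2, 2) and form L = D - A. The multiplicity of 0 as a Laplacian eigenvalue equals the number of connected components. The single zero eigenvalue shows the graph is connected. The largest eigenvalue, 4, is at most the vertex count 6.

[0, 1, 1, 3, 3, 4]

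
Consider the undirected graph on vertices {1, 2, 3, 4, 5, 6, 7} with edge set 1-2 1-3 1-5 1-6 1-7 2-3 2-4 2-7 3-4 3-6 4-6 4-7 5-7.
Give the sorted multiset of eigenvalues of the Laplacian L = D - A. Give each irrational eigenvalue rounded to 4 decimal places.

[0, 1.6710, 3.1062, 4.3123, 4.7522, 5.5957, 6.5626]

Reading degrees in the order [1, 2, 3, 4, 5, 6, 7] gives [5, 4, 4, 4, 2, 3, 4]; set D = diag(5, 4, 4, 4, 2, 3, 4) and form L = D - A. L is symmetric positive semidefinite, so every eigenvalue is real and nonnegative. The single zero eigenvalue shows the graph is connected. By the matrix-tree theorem the graph has (1/7) * product of the nonzero eigenvalues = 558 spanning trees.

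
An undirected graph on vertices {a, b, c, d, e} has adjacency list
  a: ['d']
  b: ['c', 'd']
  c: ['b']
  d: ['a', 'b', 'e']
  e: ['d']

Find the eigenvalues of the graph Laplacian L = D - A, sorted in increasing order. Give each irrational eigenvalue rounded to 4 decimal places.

With the vertex order [a, b, c, d, e], the degrees are [1, 2, 1, 3, 1], giving D = diag(1, 2, 1, 3, 1) and L = D - A. The multiplicity of 0 as a Laplacian eigenvalue equals the number of connected components.

[0, 0.5188, 1, 2.3111, 4.1701]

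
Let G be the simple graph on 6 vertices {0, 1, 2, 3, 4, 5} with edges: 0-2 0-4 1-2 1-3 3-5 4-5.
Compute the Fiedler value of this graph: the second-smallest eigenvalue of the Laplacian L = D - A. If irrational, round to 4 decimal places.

1

With the vertex order [0, 1, 2, 3, 4, 5], the degrees are [2, 2, 2, 2, 2, 2], giving D = diag(2, 2, 2, 2, 2, 2) and L = D - A. The smallest Laplacian eigenvalue is always 0. The next one, lambda_2 = 1, measures how hard the graph is to disconnect: larger values mean better connectivity.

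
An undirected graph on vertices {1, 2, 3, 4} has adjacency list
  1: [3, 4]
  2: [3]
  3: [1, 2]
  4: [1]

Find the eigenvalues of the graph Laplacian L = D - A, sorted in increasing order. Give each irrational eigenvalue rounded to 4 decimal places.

Each diagonal entry of L is the vertex degree and each off-diagonal entry is -1 where an edge is present, 0 otherwise; in the order [1, 2, 3, 4] the diagonal is [2, 1, 2, 1]. Diagonalising L (or applying a numerical eigensolver to the 4x4 matrix) gives the spectrum above. The largest eigenvalue, 3.4142, is at most the vertex count 4.

[0, 0.5858, 2, 3.4142]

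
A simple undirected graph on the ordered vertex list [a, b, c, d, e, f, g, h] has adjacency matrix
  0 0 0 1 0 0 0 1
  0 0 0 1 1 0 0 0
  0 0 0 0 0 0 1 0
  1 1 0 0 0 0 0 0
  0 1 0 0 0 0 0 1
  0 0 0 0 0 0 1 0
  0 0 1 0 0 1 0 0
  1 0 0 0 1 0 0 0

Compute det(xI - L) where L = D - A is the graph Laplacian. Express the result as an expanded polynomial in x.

x^8 - 14x^7 + 78x^6 - 220x^5 + 330x^4 - 250x^3 + 75x^2

Each diagonal entry of L is the vertex degree and each off-diagonal entry is -1 where an edge is present, 0 otherwise; in the order [a, b, c, d, e, f, g, h] the diagonal is [2, 2, 1, 2, 2, 1, 2, 2]. Computing det(xI - L) by cofactor expansion (or equivalently via sum-over-permutations) gives x^8 - 14x^7 + 78x^6 - 220x^5 + 330x^4 - 250x^3 + 75x^2. The constant term is 0 because L is singular (the all-ones vector lies in its kernel). There are 2 zeros in the spectrum, matching the 2 components.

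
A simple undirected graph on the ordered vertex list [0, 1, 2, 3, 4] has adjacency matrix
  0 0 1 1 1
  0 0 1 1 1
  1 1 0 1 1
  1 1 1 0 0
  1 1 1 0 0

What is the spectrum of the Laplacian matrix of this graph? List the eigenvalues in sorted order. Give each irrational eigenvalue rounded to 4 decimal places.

Each diagonal entry of L is the vertex degree and each off-diagonal entry is -1 where an edge is present, 0 otherwise; in the order [0, 1, 2, 3, 4] the diagonal is [3, 3, 4, 3, 3]. L is symmetric positive semidefinite, so every eigenvalue is real and nonnegative. The eigenvalues sum to 16, which equals trace(L) = 2|E|. By the matrix-tree theorem the graph has (1/5) * product of the nonzero eigenvalues = 45 spanning trees.

[0, 3, 3, 5, 5]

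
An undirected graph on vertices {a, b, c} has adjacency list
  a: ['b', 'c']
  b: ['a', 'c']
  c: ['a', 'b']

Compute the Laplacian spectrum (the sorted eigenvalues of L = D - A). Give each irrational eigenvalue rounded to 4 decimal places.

Reading degrees in the order [a, b, c] gives [2, 2, 2]; set D = diag(2, 2, 2) and form L = D - A. Diagonalising L (or applying a numerical eigensolver to the 3x3 matrix) gives the spectrum above. There is one zero in the spectrum, matching the 1 component.

[0, 3, 3]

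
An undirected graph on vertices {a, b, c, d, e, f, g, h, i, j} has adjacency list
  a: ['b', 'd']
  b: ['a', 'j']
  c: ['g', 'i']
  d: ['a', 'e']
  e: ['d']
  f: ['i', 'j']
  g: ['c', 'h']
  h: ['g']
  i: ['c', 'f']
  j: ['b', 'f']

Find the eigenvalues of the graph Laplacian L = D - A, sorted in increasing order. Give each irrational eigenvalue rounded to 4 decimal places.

[0, 0.0979, 0.3820, 0.8244, 1.3820, 2, 2.6180, 3.1756, 3.6180, 3.9021]

With the vertex order [a, b, c, d, e, f, g, h, i, j], the degrees are [2, 2, 2, 2, 1, 2, 2, 1, 2, 2], giving D = diag(2, 2, 2, 2, 1, 2, 2, 1, 2, 2) and L = D - A. L is symmetric positive semidefinite, so every eigenvalue is real and nonnegative. The single zero eigenvalue shows the graph is connected.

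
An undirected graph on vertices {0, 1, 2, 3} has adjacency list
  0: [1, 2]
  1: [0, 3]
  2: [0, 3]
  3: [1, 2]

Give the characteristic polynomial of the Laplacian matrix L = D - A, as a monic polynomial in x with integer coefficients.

x^4 - 8x^3 + 20x^2 - 16x

With the vertex order [0, 1, 2, 3], the degrees are [2, 2, 2, 2], giving D = diag(2, 2, 2, 2) and L = D - A. Computing det(xI - L) by cofactor expansion (or equivalently via sum-over-permutations) gives x^4 - 8x^3 + 20x^2 - 16x. The coefficient of x^3 equals -trace(L) = -8, matching the sum of degrees. By the matrix-tree theorem the graph has (1/4) * product of the nonzero eigenvalues = 4 spanning trees.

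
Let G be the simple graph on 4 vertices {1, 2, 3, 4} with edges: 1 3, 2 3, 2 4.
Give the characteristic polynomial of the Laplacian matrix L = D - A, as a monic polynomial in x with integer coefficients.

x^4 - 6x^3 + 10x^2 - 4x

With the vertex order [1, 2, 3, 4], the degrees are [1, 2, 2, 1], giving D = diag(1, 2, 2, 1) and L = D - A. L has integer entries, so p(x) = det(xI - L) has integer coefficients. Expanding the determinant yields x^4 - 6x^3 + 10x^2 - 4x. Since p(0) = det(-L) = 0, x divides p(x). There is one zero in the spectrum, matching the 1 component.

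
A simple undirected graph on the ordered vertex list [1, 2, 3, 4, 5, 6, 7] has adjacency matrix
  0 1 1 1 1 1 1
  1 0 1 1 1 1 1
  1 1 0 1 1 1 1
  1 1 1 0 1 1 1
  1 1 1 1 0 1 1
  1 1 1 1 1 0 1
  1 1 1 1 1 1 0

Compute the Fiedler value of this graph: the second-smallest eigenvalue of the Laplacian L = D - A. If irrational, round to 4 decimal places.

7

Each diagonal entry of L is the vertex degree and each off-diagonal entry is -1 where an edge is present, 0 otherwise; in the order [1, 2, 3, 4, 5, 6, 7] the diagonal is [6, 6, 6, 6, 6, 6, 6]. The smallest Laplacian eigenvalue is always 0. The next one, lambda_2 = 7, measures how hard the graph is to disconnect: larger values mean better connectivity.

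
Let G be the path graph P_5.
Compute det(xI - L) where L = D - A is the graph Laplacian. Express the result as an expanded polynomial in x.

The graph has 5 vertices and degree multiset [2, 2, 2, 1, 1]; D is the diagonal matrix of degrees and L = D - A. Computing det(xI - L) by cofactor expansion (or equivalently via sum-over-permutations) gives x^5 - 8x^4 + 21x^3 - 20x^2 + 5x. The coefficient of x^4 equals -trace(L) = -8, matching the sum of degrees. By the matrix-tree theorem the graph has (1/5) * product of the nonzero eigenvalues = 1 spanning tree. There is one zero in the spectrum, matching the 1 component.

x^5 - 8x^4 + 21x^3 - 20x^2 + 5x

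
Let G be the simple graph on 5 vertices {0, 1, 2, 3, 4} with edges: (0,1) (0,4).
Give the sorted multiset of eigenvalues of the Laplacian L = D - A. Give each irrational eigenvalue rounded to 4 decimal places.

[0, 0, 0, 1, 3]

Reading degrees in the order [0, 1, 2, 3, 4] gives [2, 1, 0, 0, 1]; set D = diag(2, 1, 0, 0, 1) and form L = D - A. L is symmetric positive semidefinite, so every eigenvalue is real and nonnegative. The 3 zero eigenvalues correspond to the 3 connected components. The largest eigenvalue, 3, is at most the vertex count 5.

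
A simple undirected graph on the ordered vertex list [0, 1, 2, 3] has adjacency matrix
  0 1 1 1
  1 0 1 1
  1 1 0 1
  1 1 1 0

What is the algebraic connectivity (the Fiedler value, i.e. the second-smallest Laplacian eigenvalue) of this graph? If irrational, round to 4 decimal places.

Reading degrees in the order [0, 1, 2, 3] gives [3, 3, 3, 3]; set D = diag(3, 3, 3, 3) and form L = D - A. Computing the eigenvalues of L and sorting gives [0, 4, 4, 4]. The Fiedler value lambda_2 = 4 is strictly positive, so the graph is connected.

4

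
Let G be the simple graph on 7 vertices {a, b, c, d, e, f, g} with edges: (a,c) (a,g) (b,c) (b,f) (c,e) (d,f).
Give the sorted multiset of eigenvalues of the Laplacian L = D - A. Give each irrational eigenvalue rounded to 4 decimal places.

[0, 0.2603, 0.6262, 1.4055, 2.2742, 3.0996, 4.3342]

Reading degrees in the order [a, b, c, d, e, f, g] gives [2, 2, 3, 1, 1, 2, 1]; set D = diag(2, 2, 3, 1, 1, 2, 1) and form L = D - A. The multiplicity of 0 as a Laplacian eigenvalue equals the number of connected components. The single zero eigenvalue shows the graph is connected.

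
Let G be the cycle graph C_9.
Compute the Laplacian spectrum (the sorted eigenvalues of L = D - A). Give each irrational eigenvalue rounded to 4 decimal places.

[0, 0.4679, 0.4679, 1.6527, 1.6527, 3, 3, 3.8794, 3.8794]

The graph has 9 vertices and degree multiset [2, 2, 2, 2, 2, 2, 2, 2, 2]; D is the diagonal matrix of degrees and L = D - A. Since every row of L sums to 0, the all-ones vector is in the kernel and 0 is an eigenvalue. The single zero eigenvalue shows the graph is connected. The eigenvalues sum to 18, which equals trace(L) = 2|E|.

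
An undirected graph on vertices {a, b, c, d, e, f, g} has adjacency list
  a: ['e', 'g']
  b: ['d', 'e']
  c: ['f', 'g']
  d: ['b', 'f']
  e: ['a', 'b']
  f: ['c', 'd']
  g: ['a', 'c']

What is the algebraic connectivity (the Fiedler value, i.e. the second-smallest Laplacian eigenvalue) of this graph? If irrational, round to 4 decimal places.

Reading degrees in the order [a, b, c, d, e, f, g] gives [2, 2, 2, 2, 2, 2, 2]; set D = diag(2, 2, 2, 2, 2, 2, 2) and form L = D - A. The smallest Laplacian eigenvalue is always 0. The next one, lambda_2 = 0.7530, measures how hard the graph is to disconnect: larger values mean better connectivity. There is one zero in the spectrum, matching the 1 component. The eigenvalues sum to 14, which equals trace(L) = 2|E|.

0.7530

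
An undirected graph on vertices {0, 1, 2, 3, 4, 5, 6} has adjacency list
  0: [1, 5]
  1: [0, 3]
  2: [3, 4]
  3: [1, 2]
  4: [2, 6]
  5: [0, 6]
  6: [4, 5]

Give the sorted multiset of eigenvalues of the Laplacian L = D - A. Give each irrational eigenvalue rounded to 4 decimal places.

[0, 0.7530, 0.7530, 2.4450, 2.4450, 3.8019, 3.8019]

Reading degrees in the order [0, 1, 2, 3, 4, 5, 6] gives [2, 2, 2, 2, 2, 2, 2]; set D = diag(2, 2, 2, 2, 2, 2, 2) and form L = D - A. L is symmetric positive semidefinite, so every eigenvalue is real and nonnegative. The single zero eigenvalue shows the graph is connected. The largest eigenvalue, 3.8019, is at most the vertex count 7. The eigenvalues sum to 14, which equals trace(L) = 2|E|.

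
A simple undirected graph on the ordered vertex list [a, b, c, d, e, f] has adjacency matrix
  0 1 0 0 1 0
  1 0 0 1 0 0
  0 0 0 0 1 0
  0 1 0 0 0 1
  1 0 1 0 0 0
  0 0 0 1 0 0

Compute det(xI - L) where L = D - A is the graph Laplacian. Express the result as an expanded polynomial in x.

With the vertex order [a, b, c, d, e, f], the degrees are [2, 2, 1, 2, 2, 1], giving D = diag(2, 2, 1, 2, 2, 1) and L = D - A. Computing det(xI - L) by cofactor expansion (or equivalently via sum-over-permutations) gives x^6 - 10x^5 + 36x^4 - 56x^3 + 35x^2 - 6x. Since p(0) = det(-L) = 0, x divides p(x). By the matrix-tree theorem the graph has (1/6) * product of the nonzero eigenvalues = 1 spanning tree.

x^6 - 10x^5 + 36x^4 - 56x^3 + 35x^2 - 6x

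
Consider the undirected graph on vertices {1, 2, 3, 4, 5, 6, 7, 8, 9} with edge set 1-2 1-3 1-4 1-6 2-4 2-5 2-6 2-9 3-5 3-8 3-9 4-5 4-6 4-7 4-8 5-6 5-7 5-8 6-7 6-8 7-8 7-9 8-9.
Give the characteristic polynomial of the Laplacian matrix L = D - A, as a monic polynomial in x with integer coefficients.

x^9 - 46x^8 + 914x^7 - 10238x^6 + 70656x^5 - 307416x^4 + 822913x^3 - 1238416x^2 + 801864x

With the vertex order [1, 2, 3, 4, 5, 6, 7, 8, 9], the degrees are [4, 5, 4, 6, 6, 6, 5, 6, 4], giving D = diag(4, 5, 4, 6, 6, 6, 5, 6, 4) and L = D - A. L has integer entries, so p(x) = det(xI - L) has integer coefficients. Expanding the determinant yields x^9 - 46x^8 + 914x^7 - 10238x^6 + 70656x^5 - 307416x^4 + 822913x^3 - 1238416x^2 + 801864x. The constant term is 0 because L is singular (the all-ones vector lies in its kernel). By the matrix-tree theorem the graph has (1/9) * product of the nonzero eigenvalues = 89096 spanning trees.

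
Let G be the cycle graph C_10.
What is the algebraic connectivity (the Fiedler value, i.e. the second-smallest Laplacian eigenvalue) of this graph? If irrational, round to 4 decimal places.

0.3820

The graph has 10 vertices and degree multiset [2, 2, 2, 2, 2, 2, 2, 2, 2, 2]; D is the diagonal matrix of degrees and L = D - A. The sorted Laplacian eigenvalues are [0, 0.3820, 0.3820, 1.3820, 1.3820, 2.6180, 2.6180, 3.6180, 3.6180, 4]; the algebraic connectivity is the second entry, 0.3820. There is one zero in the spectrum, matching the 1 component. By the matrix-tree theorem the graph has (1/10) * product of the nonzero eigenvalues = 10 spanning trees.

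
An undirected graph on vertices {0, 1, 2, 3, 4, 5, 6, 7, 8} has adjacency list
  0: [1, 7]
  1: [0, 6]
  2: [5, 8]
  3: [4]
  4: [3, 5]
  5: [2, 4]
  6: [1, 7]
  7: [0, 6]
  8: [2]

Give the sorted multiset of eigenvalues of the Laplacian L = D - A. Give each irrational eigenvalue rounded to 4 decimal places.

With the vertex order [0, 1, 2, 3, 4, 5, 6, 7, 8], the degrees are [2, 2, 2, 1, 2, 2, 2, 2, 1], giving D = diag(2, 2, 2, 1, 2, 2, 2, 2, 1) and L = D - A. Diagonalising L (or applying a numerical eigensolver to the 9x9 matrix) gives the spectrum above. The 2 zero eigenvalues correspond to the 2 connected components. The largest eigenvalue, 4, is at most the vertex count 9. There are 2 zeros in the spectrum, matching the 2 components.

[0, 0, 0.3820, 1.3820, 2, 2, 2.6180, 3.6180, 4]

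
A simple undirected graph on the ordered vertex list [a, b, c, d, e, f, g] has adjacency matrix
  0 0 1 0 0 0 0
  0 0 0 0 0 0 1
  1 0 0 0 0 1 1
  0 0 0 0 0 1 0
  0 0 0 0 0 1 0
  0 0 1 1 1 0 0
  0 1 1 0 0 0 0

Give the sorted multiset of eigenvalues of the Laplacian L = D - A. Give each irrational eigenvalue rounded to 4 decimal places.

[0, 0.3217, 0.6802, 1, 2.1397, 3.2297, 4.6287]

With the vertex order [a, b, c, d, e, f, g], the degrees are [1, 1, 3, 1, 1, 3, 2], giving D = diag(1, 1, 3, 1, 1, 3, 2) and L = D - A. The multiplicity of 0 as a Laplacian eigenvalue equals the number of connected components. The single zero eigenvalue shows the graph is connected. By the matrix-tree theorem the graph has (1/7) * product of the nonzero eigenvalues = 1 spanning tree. There is one zero in the spectrum, matching the 1 component.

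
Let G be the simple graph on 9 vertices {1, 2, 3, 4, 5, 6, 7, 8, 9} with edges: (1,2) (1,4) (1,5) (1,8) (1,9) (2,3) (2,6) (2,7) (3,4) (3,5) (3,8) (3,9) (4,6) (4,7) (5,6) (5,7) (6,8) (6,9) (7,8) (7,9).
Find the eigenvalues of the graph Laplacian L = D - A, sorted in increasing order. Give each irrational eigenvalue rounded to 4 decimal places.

With the vertex order [1, 2, 3, 4, 5, 6, 7, 8, 9], the degrees are [5, 4, 5, 4, 4, 5, 5, 4, 4], giving D = diag(5, 4, 5, 4, 4, 5, 5, 4, 4) and L = D - A. Since every row of L sums to 0, the all-ones vector is in the kernel and 0 is an eigenvalue.

[0, 4, 4, 4, 4, 5, 5, 5, 9]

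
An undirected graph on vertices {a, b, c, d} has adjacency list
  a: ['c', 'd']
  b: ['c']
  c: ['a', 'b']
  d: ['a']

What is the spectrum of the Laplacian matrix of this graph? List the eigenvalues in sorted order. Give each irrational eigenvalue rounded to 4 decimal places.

With the vertex order [a, b, c, d], the degrees are [2, 1, 2, 1], giving D = diag(2, 1, 2, 1) and L = D - A. L is symmetric positive semidefinite, so every eigenvalue is real and nonnegative. There is one zero in the spectrum, matching the 1 component. The eigenvalues sum to 6, which equals trace(L) = 2|E|.

[0, 0.5858, 2, 3.4142]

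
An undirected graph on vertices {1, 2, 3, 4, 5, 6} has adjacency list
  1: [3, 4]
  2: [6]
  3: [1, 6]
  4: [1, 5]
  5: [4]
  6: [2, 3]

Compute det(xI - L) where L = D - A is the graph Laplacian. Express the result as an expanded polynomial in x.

x^6 - 10x^5 + 36x^4 - 56x^3 + 35x^2 - 6x

With the vertex order [1, 2, 3, 4, 5, 6], the degrees are [2, 1, 2, 2, 1, 2], giving D = diag(2, 1, 2, 2, 1, 2) and L = D - A. L has integer entries, so p(x) = det(xI - L) has integer coefficients. Expanding the determinant yields x^6 - 10x^5 + 36x^4 - 56x^3 + 35x^2 - 6x. Since p(0) = det(-L) = 0, x divides p(x). By the matrix-tree theorem the graph has (1/6) * product of the nonzero eigenvalues = 1 spanning tree.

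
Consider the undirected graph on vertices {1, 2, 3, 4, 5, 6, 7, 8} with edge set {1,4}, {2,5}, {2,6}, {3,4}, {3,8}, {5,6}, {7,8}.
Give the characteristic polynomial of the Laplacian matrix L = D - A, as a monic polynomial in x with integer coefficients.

x^8 - 14x^7 + 78x^6 - 218x^5 + 314x^4 - 210x^3 + 45x^2

Each diagonal entry of L is the vertex degree and each off-diagonal entry is -1 where an edge is present, 0 otherwise; in the order [1, 2, 3, 4, 5, 6, 7, 8] the diagonal is [1, 2, 2, 2, 2, 2, 1, 2]. Computing det(xI - L) by cofactor expansion (or equivalently via sum-over-permutations) gives x^8 - 14x^7 + 78x^6 - 218x^5 + 314x^4 - 210x^3 + 45x^2. The coefficient of x^7 equals -trace(L) = -14, matching the sum of degrees.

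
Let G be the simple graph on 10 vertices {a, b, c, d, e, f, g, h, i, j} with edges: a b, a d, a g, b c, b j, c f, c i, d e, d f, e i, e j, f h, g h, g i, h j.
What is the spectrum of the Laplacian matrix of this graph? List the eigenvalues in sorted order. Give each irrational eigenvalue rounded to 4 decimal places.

Each diagonal entry of L is the vertex degree and each off-diagonal entry is -1 where an edge is present, 0 otherwise; in the order [a, b, c, d, e, f, g, h, i, j] the diagonal is [3, 3, 3, 3, 3, 3, 3, 3, 3, 3]. The multiplicity of 0 as a Laplacian eigenvalue equals the number of connected components. There is one zero in the spectrum, matching the 1 component.

[0, 2, 2, 2, 2, 2, 5, 5, 5, 5]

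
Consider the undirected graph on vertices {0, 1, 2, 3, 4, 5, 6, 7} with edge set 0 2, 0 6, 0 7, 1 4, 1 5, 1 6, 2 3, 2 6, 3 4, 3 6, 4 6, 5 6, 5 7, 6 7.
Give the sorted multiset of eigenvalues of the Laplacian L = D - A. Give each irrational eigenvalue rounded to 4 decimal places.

[0, 1.7530, 1.7530, 3.4450, 3.4450, 4.8019, 4.8019, 8]

Reading degrees in the order [0, 1, 2, 3, 4, 5, 6, 7] gives [3, 3, 3, 3, 3, 3, 7, 3]; set D = diag(3, 3, 3, 3, 3, 3, 7, 3) and form L = D - A. Diagonalising L (or applying a numerical eigensolver to the 8x8 matrix) gives the spectrum above. The single zero eigenvalue shows the graph is connected. There is one zero in the spectrum, matching the 1 component.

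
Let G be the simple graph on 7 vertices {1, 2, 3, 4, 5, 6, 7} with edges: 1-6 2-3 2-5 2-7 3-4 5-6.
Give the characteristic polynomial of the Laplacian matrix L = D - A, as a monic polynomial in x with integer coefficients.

Reading degrees in the order [1, 2, 3, 4, 5, 6, 7] gives [1, 3, 2, 1, 2, 2, 1]; set D = diag(1, 3, 2, 1, 2, 2, 1) and form L = D - A. Computing det(xI - L) by cofactor expansion (or equivalently via sum-over-permutations) gives x^7 - 12x^6 + 54x^5 - 114x^4 + 115x^3 - 50x^2 + 7x. Since p(0) = det(-L) = 0, x divides p(x).

x^7 - 12x^6 + 54x^5 - 114x^4 + 115x^3 - 50x^2 + 7x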